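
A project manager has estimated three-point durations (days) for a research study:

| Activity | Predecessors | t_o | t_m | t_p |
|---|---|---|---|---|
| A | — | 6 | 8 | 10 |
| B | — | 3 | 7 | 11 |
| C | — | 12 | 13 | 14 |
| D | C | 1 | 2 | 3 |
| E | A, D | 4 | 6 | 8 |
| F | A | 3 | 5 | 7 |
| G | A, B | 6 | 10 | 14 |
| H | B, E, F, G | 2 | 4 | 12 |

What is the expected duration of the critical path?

te_A = (6 + 4·8 + 10)/6 = 48/6 = 8
te_B = (3 + 4·7 + 11)/6 = 42/6 = 7
te_C = (12 + 4·13 + 14)/6 = 78/6 = 13
te_D = (1 + 4·2 + 3)/6 = 12/6 = 2
te_E = (4 + 4·6 + 8)/6 = 36/6 = 6
te_F = (3 + 4·5 + 7)/6 = 30/6 = 5
te_G = (6 + 4·10 + 14)/6 = 60/6 = 10
te_H = (2 + 4·4 + 12)/6 = 30/6 = 5

Forward pass:
ES_A = 0; EF_A = 8
ES_B = 0; EF_B = 7
ES_C = 0; EF_C = 13
ES_D = 13; EF_D = 13+2 = 15
ES_E = max(EF_A=8, EF_D=15) = 15; EF_E = 15+6 = 21
ES_F = 8; EF_F = 8+5 = 13
ES_G = max(EF_A=8, EF_B=7) = 8; EF_G = 8+10 = 18
ES_H = max(EF_B=7, EF_E=21, EF_F=13, EF_G=18) = 21; EF_H = 21+5 = 26
Expected project duration μ = 26 days. Critical path: C → D → E → H.

26 days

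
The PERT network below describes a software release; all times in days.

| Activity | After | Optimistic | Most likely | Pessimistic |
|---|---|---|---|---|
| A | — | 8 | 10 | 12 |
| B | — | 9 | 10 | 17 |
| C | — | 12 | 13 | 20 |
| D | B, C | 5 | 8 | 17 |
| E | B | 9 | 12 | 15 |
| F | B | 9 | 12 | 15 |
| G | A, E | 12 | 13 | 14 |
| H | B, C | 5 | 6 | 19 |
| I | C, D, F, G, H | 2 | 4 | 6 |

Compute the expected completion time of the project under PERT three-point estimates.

te_A = (8 + 4·10 + 12)/6 = 60/6 = 10
te_B = (9 + 4·10 + 17)/6 = 66/6 = 11
te_C = (12 + 4·13 + 20)/6 = 84/6 = 14
te_D = (5 + 4·8 + 17)/6 = 54/6 = 9
te_E = (9 + 4·12 + 15)/6 = 72/6 = 12
te_F = (9 + 4·12 + 15)/6 = 72/6 = 12
te_G = (12 + 4·13 + 14)/6 = 78/6 = 13
te_H = (5 + 4·6 + 19)/6 = 48/6 = 8
te_I = (2 + 4·4 + 6)/6 = 24/6 = 4

Forward pass:
ES_A = 0; EF_A = 10
ES_B = 0; EF_B = 11
ES_C = 0; EF_C = 14
ES_D = max(EF_B=11, EF_C=14) = 14; EF_D = 14+9 = 23
ES_E = 11; EF_E = 11+12 = 23
ES_F = 11; EF_F = 11+12 = 23
ES_G = max(EF_A=10, EF_E=23) = 23; EF_G = 23+13 = 36
ES_H = max(EF_B=11, EF_C=14) = 14; EF_H = 14+8 = 22
ES_I = max(EF_C=14, EF_D=23, EF_F=23, EF_G=36, EF_H=22) = 36; EF_I = 36+4 = 40
Expected project duration μ = 40 days. Critical path: B → E → G → I.

40 days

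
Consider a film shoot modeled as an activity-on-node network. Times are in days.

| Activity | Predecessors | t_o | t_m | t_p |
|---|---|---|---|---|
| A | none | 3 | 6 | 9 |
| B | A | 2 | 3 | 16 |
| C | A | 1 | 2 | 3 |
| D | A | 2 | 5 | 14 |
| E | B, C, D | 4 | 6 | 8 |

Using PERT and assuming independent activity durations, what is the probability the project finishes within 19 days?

te_A = (3 + 4·6 + 9)/6 = 36/6 = 6; σ²_A = ((9−3)/6)² = 1.000
te_B = (2 + 4·3 + 16)/6 = 30/6 = 5; σ²_B = ((16−2)/6)² = 5.444
te_C = (1 + 4·2 + 3)/6 = 12/6 = 2; σ²_C = ((3−1)/6)² = 0.111
te_D = (2 + 4·5 + 14)/6 = 36/6 = 6; σ²_D = ((14−2)/6)² = 4.000
te_E = (4 + 4·6 + 8)/6 = 36/6 = 6; σ²_E = ((8−4)/6)² = 0.444

Forward pass:
ES_A = 0; EF_A = 6
ES_B = 6; EF_B = 6+5 = 11
ES_C = 6; EF_C = 6+2 = 8
ES_D = 6; EF_D = 6+6 = 12
ES_E = max(EF_B=11, EF_C=8, EF_D=12) = 12; EF_E = 12+6 = 18
Expected project duration μ = 18 days. Critical path: A → D → E.

Variance along critical path = 1.000 + 4.000 + 0.444 = 5.444; σ = √5.444 = 2.333 days.
Z = (19 − 18) / 2.333 = 0.429
P(T ≤ 19) = Φ(0.429) ≈ 0.666

0.666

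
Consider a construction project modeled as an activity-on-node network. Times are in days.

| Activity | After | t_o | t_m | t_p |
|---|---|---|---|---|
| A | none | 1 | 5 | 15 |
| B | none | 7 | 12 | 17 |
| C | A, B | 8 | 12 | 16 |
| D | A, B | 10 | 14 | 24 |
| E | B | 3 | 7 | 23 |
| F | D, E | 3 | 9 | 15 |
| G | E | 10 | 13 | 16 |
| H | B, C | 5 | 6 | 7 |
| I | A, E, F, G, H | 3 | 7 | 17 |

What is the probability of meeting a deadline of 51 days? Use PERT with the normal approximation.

0.952

te_A = (1 + 4·5 + 15)/6 = 36/6 = 6; σ²_A = ((15−1)/6)² = 5.444
te_B = (7 + 4·12 + 17)/6 = 72/6 = 12; σ²_B = ((17−7)/6)² = 2.778
te_C = (8 + 4·12 + 16)/6 = 72/6 = 12; σ²_C = ((16−8)/6)² = 1.778
te_D = (10 + 4·14 + 24)/6 = 90/6 = 15; σ²_D = ((24−10)/6)² = 5.444
te_E = (3 + 4·7 + 23)/6 = 54/6 = 9; σ²_E = ((23−3)/6)² = 11.111
te_F = (3 + 4·9 + 15)/6 = 54/6 = 9; σ²_F = ((15−3)/6)² = 4.000
te_G = (10 + 4·13 + 16)/6 = 78/6 = 13; σ²_G = ((16−10)/6)² = 1.000
te_H = (5 + 4·6 + 7)/6 = 36/6 = 6; σ²_H = ((7−5)/6)² = 0.111
te_I = (3 + 4·7 + 17)/6 = 48/6 = 8; σ²_I = ((17−3)/6)² = 5.444

Forward pass:
ES_A = 0; EF_A = 6
ES_B = 0; EF_B = 12
ES_C = max(EF_A=6, EF_B=12) = 12; EF_C = 12+12 = 24
ES_D = max(EF_A=6, EF_B=12) = 12; EF_D = 12+15 = 27
ES_E = 12; EF_E = 12+9 = 21
ES_F = max(EF_D=27, EF_E=21) = 27; EF_F = 27+9 = 36
ES_G = 21; EF_G = 21+13 = 34
ES_H = max(EF_B=12, EF_C=24) = 24; EF_H = 24+6 = 30
ES_I = max(EF_A=6, EF_E=21, EF_F=36, EF_G=34, EF_H=30) = 36; EF_I = 36+8 = 44
Expected project duration μ = 44 days. Critical path: B → D → F → I.

Variance along critical path = 2.778 + 5.444 + 4.000 + 5.444 = 17.667; σ = √17.667 = 4.203 days.
Z = (51 − 44) / 4.203 = 1.665
P(T ≤ 51) = Φ(1.665) ≈ 0.952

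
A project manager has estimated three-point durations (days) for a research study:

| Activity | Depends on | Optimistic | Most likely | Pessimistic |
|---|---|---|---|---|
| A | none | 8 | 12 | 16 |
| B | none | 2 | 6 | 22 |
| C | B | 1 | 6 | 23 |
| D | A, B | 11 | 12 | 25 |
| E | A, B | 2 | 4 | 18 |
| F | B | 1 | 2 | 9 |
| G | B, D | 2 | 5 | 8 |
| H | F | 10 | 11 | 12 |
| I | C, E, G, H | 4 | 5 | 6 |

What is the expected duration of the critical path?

te_A = (8 + 4·12 + 16)/6 = 72/6 = 12
te_B = (2 + 4·6 + 22)/6 = 48/6 = 8
te_C = (1 + 4·6 + 23)/6 = 48/6 = 8
te_D = (11 + 4·12 + 25)/6 = 84/6 = 14
te_E = (2 + 4·4 + 18)/6 = 36/6 = 6
te_F = (1 + 4·2 + 9)/6 = 18/6 = 3
te_G = (2 + 4·5 + 8)/6 = 30/6 = 5
te_H = (10 + 4·11 + 12)/6 = 66/6 = 11
te_I = (4 + 4·5 + 6)/6 = 30/6 = 5

Forward pass:
ES_A = 0; EF_A = 12
ES_B = 0; EF_B = 8
ES_C = 8; EF_C = 8+8 = 16
ES_D = max(EF_A=12, EF_B=8) = 12; EF_D = 12+14 = 26
ES_E = max(EF_A=12, EF_B=8) = 12; EF_E = 12+6 = 18
ES_F = 8; EF_F = 8+3 = 11
ES_G = max(EF_B=8, EF_D=26) = 26; EF_G = 26+5 = 31
ES_H = 11; EF_H = 11+11 = 22
ES_I = max(EF_C=16, EF_E=18, EF_G=31, EF_H=22) = 31; EF_I = 31+5 = 36
Expected project duration μ = 36 days. Critical path: A → D → G → I.

36 days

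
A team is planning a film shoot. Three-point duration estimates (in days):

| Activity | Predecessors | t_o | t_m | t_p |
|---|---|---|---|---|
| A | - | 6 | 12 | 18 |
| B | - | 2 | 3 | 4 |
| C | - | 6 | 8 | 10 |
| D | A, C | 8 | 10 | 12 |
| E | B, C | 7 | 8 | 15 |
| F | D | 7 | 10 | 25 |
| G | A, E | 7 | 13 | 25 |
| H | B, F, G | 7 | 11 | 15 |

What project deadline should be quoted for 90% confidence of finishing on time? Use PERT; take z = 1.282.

te_A = (6 + 4·12 + 18)/6 = 72/6 = 12; σ²_A = ((18−6)/6)² = 4.000
te_B = (2 + 4·3 + 4)/6 = 18/6 = 3; σ²_B = ((4−2)/6)² = 0.111
te_C = (6 + 4·8 + 10)/6 = 48/6 = 8; σ²_C = ((10−6)/6)² = 0.444
te_D = (8 + 4·10 + 12)/6 = 60/6 = 10; σ²_D = ((12−8)/6)² = 0.444
te_E = (7 + 4·8 + 15)/6 = 54/6 = 9; σ²_E = ((15−7)/6)² = 1.778
te_F = (7 + 4·10 + 25)/6 = 72/6 = 12; σ²_F = ((25−7)/6)² = 9.000
te_G = (7 + 4·13 + 25)/6 = 84/6 = 14; σ²_G = ((25−7)/6)² = 9.000
te_H = (7 + 4·11 + 15)/6 = 66/6 = 11; σ²_H = ((15−7)/6)² = 1.778

Forward pass:
ES_A = 0; EF_A = 12
ES_B = 0; EF_B = 3
ES_C = 0; EF_C = 8
ES_D = max(EF_A=12, EF_C=8) = 12; EF_D = 12+10 = 22
ES_E = max(EF_B=3, EF_C=8) = 8; EF_E = 8+9 = 17
ES_F = 22; EF_F = 22+12 = 34
ES_G = max(EF_A=12, EF_E=17) = 17; EF_G = 17+14 = 31
ES_H = max(EF_B=3, EF_F=34, EF_G=31) = 34; EF_H = 34+11 = 45
Expected project duration μ = 45 days. Critical path: A → D → F → H.

Variance along critical path = 4.000 + 0.444 + 9.000 + 1.778 = 15.222; σ = 3.902 days.
D = μ + z·σ = 45 + 1.282·3.902 = 50.0 days

50.0 days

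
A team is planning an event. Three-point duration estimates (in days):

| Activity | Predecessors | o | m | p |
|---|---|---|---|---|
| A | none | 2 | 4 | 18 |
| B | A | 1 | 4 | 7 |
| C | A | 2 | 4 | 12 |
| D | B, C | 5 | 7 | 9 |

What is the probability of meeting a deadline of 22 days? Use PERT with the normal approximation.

0.893

te_A = (2 + 4·4 + 18)/6 = 36/6 = 6; σ²_A = ((18−2)/6)² = 7.111
te_B = (1 + 4·4 + 7)/6 = 24/6 = 4; σ²_B = ((7−1)/6)² = 1.000
te_C = (2 + 4·4 + 12)/6 = 30/6 = 5; σ²_C = ((12−2)/6)² = 2.778
te_D = (5 + 4·7 + 9)/6 = 42/6 = 7; σ²_D = ((9−5)/6)² = 0.444

Forward pass:
ES_A = 0; EF_A = 6
ES_B = 6; EF_B = 6+4 = 10
ES_C = 6; EF_C = 6+5 = 11
ES_D = max(EF_B=10, EF_C=11) = 11; EF_D = 11+7 = 18
Expected project duration μ = 18 days. Critical path: A → C → D.

Variance along critical path = 7.111 + 2.778 + 0.444 = 10.333; σ = √10.333 = 3.215 days.
Z = (22 − 18) / 3.215 = 1.244
P(T ≤ 22) = Φ(1.244) ≈ 0.893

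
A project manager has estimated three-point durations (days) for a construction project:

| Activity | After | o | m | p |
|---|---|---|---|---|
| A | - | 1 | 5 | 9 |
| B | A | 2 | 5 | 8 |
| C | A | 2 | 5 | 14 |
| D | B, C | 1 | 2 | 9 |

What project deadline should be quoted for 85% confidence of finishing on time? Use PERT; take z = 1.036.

16.8 days

te_A = (1 + 4·5 + 9)/6 = 30/6 = 5; σ²_A = ((9−1)/6)² = 1.778
te_B = (2 + 4·5 + 8)/6 = 30/6 = 5; σ²_B = ((8−2)/6)² = 1.000
te_C = (2 + 4·5 + 14)/6 = 36/6 = 6; σ²_C = ((14−2)/6)² = 4.000
te_D = (1 + 4·2 + 9)/6 = 18/6 = 3; σ²_D = ((9−1)/6)² = 1.778

Forward pass:
ES_A = 0; EF_A = 5
ES_B = 5; EF_B = 5+5 = 10
ES_C = 5; EF_C = 5+6 = 11
ES_D = max(EF_B=10, EF_C=11) = 11; EF_D = 11+3 = 14
Expected project duration μ = 14 days. Critical path: A → C → D.

Variance along critical path = 1.778 + 4.000 + 1.778 = 7.556; σ = 2.749 days.
D = μ + z·σ = 14 + 1.036·2.749 = 16.8 days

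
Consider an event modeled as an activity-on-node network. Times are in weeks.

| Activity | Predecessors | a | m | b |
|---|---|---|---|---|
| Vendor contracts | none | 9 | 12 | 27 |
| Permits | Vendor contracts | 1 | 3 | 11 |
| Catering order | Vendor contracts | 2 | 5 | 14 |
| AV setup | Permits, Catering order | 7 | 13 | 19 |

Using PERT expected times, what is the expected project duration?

te_Vendor contracts = (9 + 4·12 + 27)/6 = 84/6 = 14
te_Permits = (1 + 4·3 + 11)/6 = 24/6 = 4
te_Catering order = (2 + 4·5 + 14)/6 = 36/6 = 6
te_AV setup = (7 + 4·13 + 19)/6 = 78/6 = 13

Forward pass:
ES_Vendor contracts = 0; EF_Vendor contracts = 14
ES_Permits = 14; EF_Permits = 14+4 = 18
ES_Catering order = 14; EF_Catering order = 14+6 = 20
ES_AV setup = max(EF_Permits=18, EF_Catering order=20) = 20; EF_AV setup = 20+13 = 33
Expected project duration μ = 33 weeks. Critical path: Vendor contracts → Catering order → AV setup.

33 weeks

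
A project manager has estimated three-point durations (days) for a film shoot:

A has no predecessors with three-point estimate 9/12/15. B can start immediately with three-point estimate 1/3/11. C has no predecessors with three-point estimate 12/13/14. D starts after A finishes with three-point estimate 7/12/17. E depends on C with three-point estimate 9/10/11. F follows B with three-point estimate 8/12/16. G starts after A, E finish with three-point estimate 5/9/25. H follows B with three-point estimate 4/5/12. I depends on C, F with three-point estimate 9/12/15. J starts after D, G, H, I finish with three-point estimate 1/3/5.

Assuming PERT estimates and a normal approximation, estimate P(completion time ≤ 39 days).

0.720

te_A = (9 + 4·12 + 15)/6 = 72/6 = 12; σ²_A = ((15−9)/6)² = 1.000
te_B = (1 + 4·3 + 11)/6 = 24/6 = 4; σ²_B = ((11−1)/6)² = 2.778
te_C = (12 + 4·13 + 14)/6 = 78/6 = 13; σ²_C = ((14−12)/6)² = 0.111
te_D = (7 + 4·12 + 17)/6 = 72/6 = 12; σ²_D = ((17−7)/6)² = 2.778
te_E = (9 + 4·10 + 11)/6 = 60/6 = 10; σ²_E = ((11−9)/6)² = 0.111
te_F = (8 + 4·12 + 16)/6 = 72/6 = 12; σ²_F = ((16−8)/6)² = 1.778
te_G = (5 + 4·9 + 25)/6 = 66/6 = 11; σ²_G = ((25−5)/6)² = 11.111
te_H = (4 + 4·5 + 12)/6 = 36/6 = 6; σ²_H = ((12−4)/6)² = 1.778
te_I = (9 + 4·12 + 15)/6 = 72/6 = 12; σ²_I = ((15−9)/6)² = 1.000
te_J = (1 + 4·3 + 5)/6 = 18/6 = 3; σ²_J = ((5−1)/6)² = 0.444

Forward pass:
ES_A = 0; EF_A = 12
ES_B = 0; EF_B = 4
ES_C = 0; EF_C = 13
ES_D = 12; EF_D = 12+12 = 24
ES_E = 13; EF_E = 13+10 = 23
ES_F = 4; EF_F = 4+12 = 16
ES_G = max(EF_A=12, EF_E=23) = 23; EF_G = 23+11 = 34
ES_H = 4; EF_H = 4+6 = 10
ES_I = max(EF_C=13, EF_F=16) = 16; EF_I = 16+12 = 28
ES_J = max(EF_D=24, EF_G=34, EF_H=10, EF_I=28) = 34; EF_J = 34+3 = 37
Expected project duration μ = 37 days. Critical path: C → E → G → J.

Variance along critical path = 0.111 + 0.111 + 11.111 + 0.444 = 11.778; σ = √11.778 = 3.432 days.
Z = (39 − 37) / 3.432 = 0.583
P(T ≤ 39) = Φ(0.583) ≈ 0.720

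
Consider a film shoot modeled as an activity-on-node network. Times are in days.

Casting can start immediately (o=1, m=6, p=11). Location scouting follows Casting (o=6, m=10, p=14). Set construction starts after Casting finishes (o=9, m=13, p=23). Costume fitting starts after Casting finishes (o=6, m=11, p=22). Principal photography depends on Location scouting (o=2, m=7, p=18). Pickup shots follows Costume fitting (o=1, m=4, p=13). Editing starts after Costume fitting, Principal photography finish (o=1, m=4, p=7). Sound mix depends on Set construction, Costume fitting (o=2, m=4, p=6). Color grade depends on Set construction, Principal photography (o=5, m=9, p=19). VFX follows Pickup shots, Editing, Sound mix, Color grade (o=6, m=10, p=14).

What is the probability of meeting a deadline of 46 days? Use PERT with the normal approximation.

0.677

te_Casting = (1 + 4·6 + 11)/6 = 36/6 = 6; σ²_Casting = ((11−1)/6)² = 2.778
te_Location scouting = (6 + 4·10 + 14)/6 = 60/6 = 10; σ²_Location scouting = ((14−6)/6)² = 1.778
te_Set construction = (9 + 4·13 + 23)/6 = 84/6 = 14; σ²_Set construction = ((23−9)/6)² = 5.444
te_Costume fitting = (6 + 4·11 + 22)/6 = 72/6 = 12; σ²_Costume fitting = ((22−6)/6)² = 7.111
te_Principal photography = (2 + 4·7 + 18)/6 = 48/6 = 8; σ²_Principal photography = ((18−2)/6)² = 7.111
te_Pickup shots = (1 + 4·4 + 13)/6 = 30/6 = 5; σ²_Pickup shots = ((13−1)/6)² = 4.000
te_Editing = (1 + 4·4 + 7)/6 = 24/6 = 4; σ²_Editing = ((7−1)/6)² = 1.000
te_Sound mix = (2 + 4·4 + 6)/6 = 24/6 = 4; σ²_Sound mix = ((6−2)/6)² = 0.444
te_Color grade = (5 + 4·9 + 19)/6 = 60/6 = 10; σ²_Color grade = ((19−5)/6)² = 5.444
te_VFX = (6 + 4·10 + 14)/6 = 60/6 = 10; σ²_VFX = ((14−6)/6)² = 1.778

Forward pass:
ES_Casting = 0; EF_Casting = 6
ES_Location scouting = 6; EF_Location scouting = 6+10 = 16
ES_Set construction = 6; EF_Set construction = 6+14 = 20
ES_Costume fitting = 6; EF_Costume fitting = 6+12 = 18
ES_Principal photography = 16; EF_Principal photography = 16+8 = 24
ES_Pickup shots = 18; EF_Pickup shots = 18+5 = 23
ES_Editing = max(EF_Costume fitting=18, EF_Principal photography=24) = 24; EF_Editing = 24+4 = 28
ES_Sound mix = max(EF_Set construction=20, EF_Costume fitting=18) = 20; EF_Sound mix = 20+4 = 24
ES_Color grade = max(EF_Set construction=20, EF_Principal photography=24) = 24; EF_Color grade = 24+10 = 34
ES_VFX = max(EF_Pickup shots=23, EF_Editing=28, EF_Sound mix=24, EF_Color grade=34) = 34; EF_VFX = 34+10 = 44
Expected project duration μ = 44 days. Critical path: Casting → Location scouting → Principal photography → Color grade → VFX.

Variance along critical path = 2.778 + 1.778 + 7.111 + 5.444 + 1.778 = 18.889; σ = √18.889 = 4.346 days.
Z = (46 − 44) / 4.346 = 0.460
P(T ≤ 46) = Φ(0.460) ≈ 0.677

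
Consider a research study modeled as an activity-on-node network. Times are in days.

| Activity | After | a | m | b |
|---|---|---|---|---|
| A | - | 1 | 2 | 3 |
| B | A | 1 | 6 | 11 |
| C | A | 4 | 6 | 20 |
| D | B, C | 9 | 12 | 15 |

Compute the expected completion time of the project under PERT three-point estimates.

22 days

te_A = (1 + 4·2 + 3)/6 = 12/6 = 2
te_B = (1 + 4·6 + 11)/6 = 36/6 = 6
te_C = (4 + 4·6 + 20)/6 = 48/6 = 8
te_D = (9 + 4·12 + 15)/6 = 72/6 = 12

Forward pass:
ES_A = 0; EF_A = 2
ES_B = 2; EF_B = 2+6 = 8
ES_C = 2; EF_C = 2+8 = 10
ES_D = max(EF_B=8, EF_C=10) = 10; EF_D = 10+12 = 22
Expected project duration μ = 22 days. Critical path: A → C → D.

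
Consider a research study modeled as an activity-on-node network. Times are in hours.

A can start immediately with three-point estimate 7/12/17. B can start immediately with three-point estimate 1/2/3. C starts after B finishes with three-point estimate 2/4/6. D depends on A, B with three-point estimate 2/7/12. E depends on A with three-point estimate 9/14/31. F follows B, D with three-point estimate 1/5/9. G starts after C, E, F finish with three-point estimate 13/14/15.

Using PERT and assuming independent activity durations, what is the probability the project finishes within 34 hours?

te_A = (7 + 4·12 + 17)/6 = 72/6 = 12; σ²_A = ((17−7)/6)² = 2.778
te_B = (1 + 4·2 + 3)/6 = 12/6 = 2; σ²_B = ((3−1)/6)² = 0.111
te_C = (2 + 4·4 + 6)/6 = 24/6 = 4; σ²_C = ((6−2)/6)² = 0.444
te_D = (2 + 4·7 + 12)/6 = 42/6 = 7; σ²_D = ((12−2)/6)² = 2.778
te_E = (9 + 4·14 + 31)/6 = 96/6 = 16; σ²_E = ((31−9)/6)² = 13.444
te_F = (1 + 4·5 + 9)/6 = 30/6 = 5; σ²_F = ((9−1)/6)² = 1.778
te_G = (13 + 4·14 + 15)/6 = 84/6 = 14; σ²_G = ((15−13)/6)² = 0.111

Forward pass:
ES_A = 0; EF_A = 12
ES_B = 0; EF_B = 2
ES_C = 2; EF_C = 2+4 = 6
ES_D = max(EF_A=12, EF_B=2) = 12; EF_D = 12+7 = 19
ES_E = 12; EF_E = 12+16 = 28
ES_F = max(EF_B=2, EF_D=19) = 19; EF_F = 19+5 = 24
ES_G = max(EF_C=6, EF_E=28, EF_F=24) = 28; EF_G = 28+14 = 42
Expected project duration μ = 42 hours. Critical path: A → E → G.

Variance along critical path = 2.778 + 13.444 + 0.111 = 16.333; σ = √16.333 = 4.041 hours.
Z = (34 − 42) / 4.041 = -1.979
P(T ≤ 34) = Φ(-1.979) ≈ 0.024

0.024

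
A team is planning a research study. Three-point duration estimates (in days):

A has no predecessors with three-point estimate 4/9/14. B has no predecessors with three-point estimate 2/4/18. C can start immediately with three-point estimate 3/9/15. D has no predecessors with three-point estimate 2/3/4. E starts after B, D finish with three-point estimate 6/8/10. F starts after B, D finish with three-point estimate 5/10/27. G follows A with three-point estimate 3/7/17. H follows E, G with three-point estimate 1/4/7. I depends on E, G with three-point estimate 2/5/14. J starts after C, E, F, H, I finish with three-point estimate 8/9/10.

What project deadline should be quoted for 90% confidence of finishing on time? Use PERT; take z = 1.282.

36.5 days

te_A = (4 + 4·9 + 14)/6 = 54/6 = 9; σ²_A = ((14−4)/6)² = 2.778
te_B = (2 + 4·4 + 18)/6 = 36/6 = 6; σ²_B = ((18−2)/6)² = 7.111
te_C = (3 + 4·9 + 15)/6 = 54/6 = 9; σ²_C = ((15−3)/6)² = 4.000
te_D = (2 + 4·3 + 4)/6 = 18/6 = 3; σ²_D = ((4−2)/6)² = 0.111
te_E = (6 + 4·8 + 10)/6 = 48/6 = 8; σ²_E = ((10−6)/6)² = 0.444
te_F = (5 + 4·10 + 27)/6 = 72/6 = 12; σ²_F = ((27−5)/6)² = 13.444
te_G = (3 + 4·7 + 17)/6 = 48/6 = 8; σ²_G = ((17−3)/6)² = 5.444
te_H = (1 + 4·4 + 7)/6 = 24/6 = 4; σ²_H = ((7−1)/6)² = 1.000
te_I = (2 + 4·5 + 14)/6 = 36/6 = 6; σ²_I = ((14−2)/6)² = 4.000
te_J = (8 + 4·9 + 10)/6 = 54/6 = 9; σ²_J = ((10−8)/6)² = 0.111

Forward pass:
ES_A = 0; EF_A = 9
ES_B = 0; EF_B = 6
ES_C = 0; EF_C = 9
ES_D = 0; EF_D = 3
ES_E = max(EF_B=6, EF_D=3) = 6; EF_E = 6+8 = 14
ES_F = max(EF_B=6, EF_D=3) = 6; EF_F = 6+12 = 18
ES_G = 9; EF_G = 9+8 = 17
ES_H = max(EF_E=14, EF_G=17) = 17; EF_H = 17+4 = 21
ES_I = max(EF_E=14, EF_G=17) = 17; EF_I = 17+6 = 23
ES_J = max(EF_C=9, EF_E=14, EF_F=18, EF_H=21, EF_I=23) = 23; EF_J = 23+9 = 32
Expected project duration μ = 32 days. Critical path: A → G → I → J.

Variance along critical path = 2.778 + 5.444 + 4.000 + 0.111 = 12.333; σ = 3.512 days.
D = μ + z·σ = 32 + 1.282·3.512 = 36.5 days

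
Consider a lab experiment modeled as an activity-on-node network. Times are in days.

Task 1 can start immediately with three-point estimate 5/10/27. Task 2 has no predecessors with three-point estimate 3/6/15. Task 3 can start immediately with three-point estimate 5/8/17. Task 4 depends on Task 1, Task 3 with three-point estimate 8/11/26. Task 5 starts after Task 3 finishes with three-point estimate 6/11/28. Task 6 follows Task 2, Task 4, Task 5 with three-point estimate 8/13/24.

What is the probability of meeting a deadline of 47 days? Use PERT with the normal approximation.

te_Task 1 = (5 + 4·10 + 27)/6 = 72/6 = 12; σ²_Task 1 = ((27−5)/6)² = 13.444
te_Task 2 = (3 + 4·6 + 15)/6 = 42/6 = 7; σ²_Task 2 = ((15−3)/6)² = 4.000
te_Task 3 = (5 + 4·8 + 17)/6 = 54/6 = 9; σ²_Task 3 = ((17−5)/6)² = 4.000
te_Task 4 = (8 + 4·11 + 26)/6 = 78/6 = 13; σ²_Task 4 = ((26−8)/6)² = 9.000
te_Task 5 = (6 + 4·11 + 28)/6 = 78/6 = 13; σ²_Task 5 = ((28−6)/6)² = 13.444
te_Task 6 = (8 + 4·13 + 24)/6 = 84/6 = 14; σ²_Task 6 = ((24−8)/6)² = 7.111

Forward pass:
ES_Task 1 = 0; EF_Task 1 = 12
ES_Task 2 = 0; EF_Task 2 = 7
ES_Task 3 = 0; EF_Task 3 = 9
ES_Task 4 = max(EF_Task 1=12, EF_Task 3=9) = 12; EF_Task 4 = 12+13 = 25
ES_Task 5 = 9; EF_Task 5 = 9+13 = 22
ES_Task 6 = max(EF_Task 2=7, EF_Task 4=25, EF_Task 5=22) = 25; EF_Task 6 = 25+14 = 39
Expected project duration μ = 39 days. Critical path: Task 1 → Task 4 → Task 6.

Variance along critical path = 13.444 + 9.000 + 7.111 = 29.556; σ = √29.556 = 5.437 days.
Z = (47 − 39) / 5.437 = 1.472
P(T ≤ 47) = Φ(1.472) ≈ 0.929

0.929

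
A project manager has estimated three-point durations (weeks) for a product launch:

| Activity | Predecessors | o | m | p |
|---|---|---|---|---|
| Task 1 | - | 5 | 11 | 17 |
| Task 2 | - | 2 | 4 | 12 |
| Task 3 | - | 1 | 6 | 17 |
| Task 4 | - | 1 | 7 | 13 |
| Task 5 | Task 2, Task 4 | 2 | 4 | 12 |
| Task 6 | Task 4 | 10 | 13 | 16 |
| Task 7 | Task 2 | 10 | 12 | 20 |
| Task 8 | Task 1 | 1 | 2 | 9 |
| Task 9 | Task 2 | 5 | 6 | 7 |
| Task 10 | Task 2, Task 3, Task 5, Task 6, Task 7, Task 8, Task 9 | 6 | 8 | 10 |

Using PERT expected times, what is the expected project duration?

28 weeks

te_Task 1 = (5 + 4·11 + 17)/6 = 66/6 = 11
te_Task 2 = (2 + 4·4 + 12)/6 = 30/6 = 5
te_Task 3 = (1 + 4·6 + 17)/6 = 42/6 = 7
te_Task 4 = (1 + 4·7 + 13)/6 = 42/6 = 7
te_Task 5 = (2 + 4·4 + 12)/6 = 30/6 = 5
te_Task 6 = (10 + 4·13 + 16)/6 = 78/6 = 13
te_Task 7 = (10 + 4·12 + 20)/6 = 78/6 = 13
te_Task 8 = (1 + 4·2 + 9)/6 = 18/6 = 3
te_Task 9 = (5 + 4·6 + 7)/6 = 36/6 = 6
te_Task 10 = (6 + 4·8 + 10)/6 = 48/6 = 8

Forward pass:
ES_Task 1 = 0; EF_Task 1 = 11
ES_Task 2 = 0; EF_Task 2 = 5
ES_Task 3 = 0; EF_Task 3 = 7
ES_Task 4 = 0; EF_Task 4 = 7
ES_Task 5 = max(EF_Task 2=5, EF_Task 4=7) = 7; EF_Task 5 = 7+5 = 12
ES_Task 6 = 7; EF_Task 6 = 7+13 = 20
ES_Task 7 = 5; EF_Task 7 = 5+13 = 18
ES_Task 8 = 11; EF_Task 8 = 11+3 = 14
ES_Task 9 = 5; EF_Task 9 = 5+6 = 11
ES_Task 10 = max(EF_Task 2=5, EF_Task 3=7, EF_Task 5=12, EF_Task 6=20, EF_Task 7=18, EF_Task 8=14, EF_Task 9=11) = 20; EF_Task 10 = 20+8 = 28
Expected project duration μ = 28 weeks. Critical path: Task 4 → Task 6 → Task 10.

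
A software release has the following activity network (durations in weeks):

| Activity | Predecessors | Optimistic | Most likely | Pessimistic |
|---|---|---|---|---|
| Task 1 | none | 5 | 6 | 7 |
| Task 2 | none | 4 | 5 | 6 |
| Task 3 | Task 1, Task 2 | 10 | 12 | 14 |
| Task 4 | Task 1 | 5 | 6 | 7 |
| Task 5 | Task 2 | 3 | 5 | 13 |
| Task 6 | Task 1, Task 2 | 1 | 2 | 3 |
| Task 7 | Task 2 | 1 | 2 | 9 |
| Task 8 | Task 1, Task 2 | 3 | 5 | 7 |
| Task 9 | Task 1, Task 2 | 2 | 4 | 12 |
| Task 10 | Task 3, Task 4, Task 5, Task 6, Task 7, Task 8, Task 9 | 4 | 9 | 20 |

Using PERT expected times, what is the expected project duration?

te_Task 1 = (5 + 4·6 + 7)/6 = 36/6 = 6
te_Task 2 = (4 + 4·5 + 6)/6 = 30/6 = 5
te_Task 3 = (10 + 4·12 + 14)/6 = 72/6 = 12
te_Task 4 = (5 + 4·6 + 7)/6 = 36/6 = 6
te_Task 5 = (3 + 4·5 + 13)/6 = 36/6 = 6
te_Task 6 = (1 + 4·2 + 3)/6 = 12/6 = 2
te_Task 7 = (1 + 4·2 + 9)/6 = 18/6 = 3
te_Task 8 = (3 + 4·5 + 7)/6 = 30/6 = 5
te_Task 9 = (2 + 4·4 + 12)/6 = 30/6 = 5
te_Task 10 = (4 + 4·9 + 20)/6 = 60/6 = 10

Forward pass:
ES_Task 1 = 0; EF_Task 1 = 6
ES_Task 2 = 0; EF_Task 2 = 5
ES_Task 3 = max(EF_Task 1=6, EF_Task 2=5) = 6; EF_Task 3 = 6+12 = 18
ES_Task 4 = 6; EF_Task 4 = 6+6 = 12
ES_Task 5 = 5; EF_Task 5 = 5+6 = 11
ES_Task 6 = max(EF_Task 1=6, EF_Task 2=5) = 6; EF_Task 6 = 6+2 = 8
ES_Task 7 = 5; EF_Task 7 = 5+3 = 8
ES_Task 8 = max(EF_Task 1=6, EF_Task 2=5) = 6; EF_Task 8 = 6+5 = 11
ES_Task 9 = max(EF_Task 1=6, EF_Task 2=5) = 6; EF_Task 9 = 6+5 = 11
ES_Task 10 = max(EF_Task 3=18, EF_Task 4=12, EF_Task 5=11, EF_Task 6=8, EF_Task 7=8, EF_Task 8=11, EF_Task 9=11) = 18; EF_Task 10 = 18+10 = 28
Expected project duration μ = 28 weeks. Critical path: Task 1 → Task 3 → Task 10.

28 weeks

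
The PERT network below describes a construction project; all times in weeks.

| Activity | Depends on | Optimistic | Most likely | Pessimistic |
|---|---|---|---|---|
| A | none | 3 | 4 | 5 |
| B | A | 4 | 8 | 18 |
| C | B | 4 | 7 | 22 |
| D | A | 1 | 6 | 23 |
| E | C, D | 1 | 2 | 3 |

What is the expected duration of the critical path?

te_A = (3 + 4·4 + 5)/6 = 24/6 = 4
te_B = (4 + 4·8 + 18)/6 = 54/6 = 9
te_C = (4 + 4·7 + 22)/6 = 54/6 = 9
te_D = (1 + 4·6 + 23)/6 = 48/6 = 8
te_E = (1 + 4·2 + 3)/6 = 12/6 = 2

Forward pass:
ES_A = 0; EF_A = 4
ES_B = 4; EF_B = 4+9 = 13
ES_C = 13; EF_C = 13+9 = 22
ES_D = 4; EF_D = 4+8 = 12
ES_E = max(EF_C=22, EF_D=12) = 22; EF_E = 22+2 = 24
Expected project duration μ = 24 weeks. Critical path: A → B → C → E.

24 weeks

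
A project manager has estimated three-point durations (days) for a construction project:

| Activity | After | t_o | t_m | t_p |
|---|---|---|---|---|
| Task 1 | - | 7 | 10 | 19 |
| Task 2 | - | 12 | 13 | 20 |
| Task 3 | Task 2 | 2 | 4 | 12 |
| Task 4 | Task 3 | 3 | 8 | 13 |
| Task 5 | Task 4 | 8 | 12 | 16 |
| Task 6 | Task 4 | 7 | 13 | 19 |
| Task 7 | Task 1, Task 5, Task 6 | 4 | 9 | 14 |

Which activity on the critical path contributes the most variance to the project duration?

Task 6

te_Task 1 = (7 + 4·10 + 19)/6 = 66/6 = 11; σ²_Task 1 = ((19−7)/6)² = 4.000
te_Task 2 = (12 + 4·13 + 20)/6 = 84/6 = 14; σ²_Task 2 = ((20−12)/6)² = 1.778
te_Task 3 = (2 + 4·4 + 12)/6 = 30/6 = 5; σ²_Task 3 = ((12−2)/6)² = 2.778
te_Task 4 = (3 + 4·8 + 13)/6 = 48/6 = 8; σ²_Task 4 = ((13−3)/6)² = 2.778
te_Task 5 = (8 + 4·12 + 16)/6 = 72/6 = 12; σ²_Task 5 = ((16−8)/6)² = 1.778
te_Task 6 = (7 + 4·13 + 19)/6 = 78/6 = 13; σ²_Task 6 = ((19−7)/6)² = 4.000
te_Task 7 = (4 + 4·9 + 14)/6 = 54/6 = 9; σ²_Task 7 = ((14−4)/6)² = 2.778

Forward pass:
ES_Task 1 = 0; EF_Task 1 = 11
ES_Task 2 = 0; EF_Task 2 = 14
ES_Task 3 = 14; EF_Task 3 = 14+5 = 19
ES_Task 4 = 19; EF_Task 4 = 19+8 = 27
ES_Task 5 = 27; EF_Task 5 = 27+12 = 39
ES_Task 6 = 27; EF_Task 6 = 27+13 = 40
ES_Task 7 = max(EF_Task 1=11, EF_Task 5=39, EF_Task 6=40) = 40; EF_Task 7 = 40+9 = 49
Expected project duration μ = 49 days. Critical path: Task 2 → Task 3 → Task 4 → Task 6 → Task 7.

Variances on critical path: σ²_Task 2=1.778, σ²_Task 3=2.778, σ²_Task 4=2.778, σ²_Task 6=4.000, σ²_Task 7=2.778.
Largest is σ²_Task 6 = 4.000.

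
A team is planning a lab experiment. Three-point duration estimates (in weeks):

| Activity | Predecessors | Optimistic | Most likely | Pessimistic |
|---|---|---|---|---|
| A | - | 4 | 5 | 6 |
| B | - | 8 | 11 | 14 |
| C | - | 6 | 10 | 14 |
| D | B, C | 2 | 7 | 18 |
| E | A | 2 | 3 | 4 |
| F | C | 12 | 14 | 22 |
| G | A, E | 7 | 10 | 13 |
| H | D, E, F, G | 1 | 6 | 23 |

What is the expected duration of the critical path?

te_A = (4 + 4·5 + 6)/6 = 30/6 = 5
te_B = (8 + 4·11 + 14)/6 = 66/6 = 11
te_C = (6 + 4·10 + 14)/6 = 60/6 = 10
te_D = (2 + 4·7 + 18)/6 = 48/6 = 8
te_E = (2 + 4·3 + 4)/6 = 18/6 = 3
te_F = (12 + 4·14 + 22)/6 = 90/6 = 15
te_G = (7 + 4·10 + 13)/6 = 60/6 = 10
te_H = (1 + 4·6 + 23)/6 = 48/6 = 8

Forward pass:
ES_A = 0; EF_A = 5
ES_B = 0; EF_B = 11
ES_C = 0; EF_C = 10
ES_D = max(EF_B=11, EF_C=10) = 11; EF_D = 11+8 = 19
ES_E = 5; EF_E = 5+3 = 8
ES_F = 10; EF_F = 10+15 = 25
ES_G = max(EF_A=5, EF_E=8) = 8; EF_G = 8+10 = 18
ES_H = max(EF_D=19, EF_E=8, EF_F=25, EF_G=18) = 25; EF_H = 25+8 = 33
Expected project duration μ = 33 weeks. Critical path: C → F → H.

33 weeks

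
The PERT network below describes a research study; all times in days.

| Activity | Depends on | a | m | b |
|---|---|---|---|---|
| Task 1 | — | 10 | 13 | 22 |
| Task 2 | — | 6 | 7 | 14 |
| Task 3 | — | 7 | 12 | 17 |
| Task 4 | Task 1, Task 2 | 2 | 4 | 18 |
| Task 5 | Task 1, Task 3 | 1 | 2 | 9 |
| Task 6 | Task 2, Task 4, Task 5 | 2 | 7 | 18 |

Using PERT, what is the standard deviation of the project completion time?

te_Task 1 = (10 + 4·13 + 22)/6 = 84/6 = 14; σ²_Task 1 = ((22−10)/6)² = 4.000
te_Task 2 = (6 + 4·7 + 14)/6 = 48/6 = 8; σ²_Task 2 = ((14−6)/6)² = 1.778
te_Task 3 = (7 + 4·12 + 17)/6 = 72/6 = 12; σ²_Task 3 = ((17−7)/6)² = 2.778
te_Task 4 = (2 + 4·4 + 18)/6 = 36/6 = 6; σ²_Task 4 = ((18−2)/6)² = 7.111
te_Task 5 = (1 + 4·2 + 9)/6 = 18/6 = 3; σ²_Task 5 = ((9−1)/6)² = 1.778
te_Task 6 = (2 + 4·7 + 18)/6 = 48/6 = 8; σ²_Task 6 = ((18−2)/6)² = 7.111

Forward pass:
ES_Task 1 = 0; EF_Task 1 = 14
ES_Task 2 = 0; EF_Task 2 = 8
ES_Task 3 = 0; EF_Task 3 = 12
ES_Task 4 = max(EF_Task 1=14, EF_Task 2=8) = 14; EF_Task 4 = 14+6 = 20
ES_Task 5 = max(EF_Task 1=14, EF_Task 3=12) = 14; EF_Task 5 = 14+3 = 17
ES_Task 6 = max(EF_Task 2=8, EF_Task 4=20, EF_Task 5=17) = 20; EF_Task 6 = 20+8 = 28
Expected project duration μ = 28 days. Critical path: Task 1 → Task 4 → Task 6.

Variance along critical path = 4.000 + 7.111 + 7.111 = 18.222
σ = √18.222 = 4.269 days

4.27 days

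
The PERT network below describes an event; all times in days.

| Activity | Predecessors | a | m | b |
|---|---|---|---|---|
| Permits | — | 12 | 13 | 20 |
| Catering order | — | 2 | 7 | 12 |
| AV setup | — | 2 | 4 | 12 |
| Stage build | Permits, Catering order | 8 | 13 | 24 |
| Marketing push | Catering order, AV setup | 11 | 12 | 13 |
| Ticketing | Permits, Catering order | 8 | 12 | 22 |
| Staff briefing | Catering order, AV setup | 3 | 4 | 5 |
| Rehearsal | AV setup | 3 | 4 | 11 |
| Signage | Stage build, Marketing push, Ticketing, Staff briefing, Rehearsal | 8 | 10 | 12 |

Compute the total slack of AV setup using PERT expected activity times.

te_Permits = (12 + 4·13 + 20)/6 = 84/6 = 14
te_Catering order = (2 + 4·7 + 12)/6 = 42/6 = 7
te_AV setup = (2 + 4·4 + 12)/6 = 30/6 = 5
te_Stage build = (8 + 4·13 + 24)/6 = 84/6 = 14
te_Marketing push = (11 + 4·12 + 13)/6 = 72/6 = 12
te_Ticketing = (8 + 4·12 + 22)/6 = 78/6 = 13
te_Staff briefing = (3 + 4·4 + 5)/6 = 24/6 = 4
te_Rehearsal = (3 + 4·4 + 11)/6 = 30/6 = 5
te_Signage = (8 + 4·10 + 12)/6 = 60/6 = 10

Forward pass:
ES_Permits = 0; EF_Permits = 14
ES_Catering order = 0; EF_Catering order = 7
ES_AV setup = 0; EF_AV setup = 5
ES_Stage build = max(EF_Permits=14, EF_Catering order=7) = 14; EF_Stage build = 14+14 = 28
ES_Marketing push = max(EF_Catering order=7, EF_AV setup=5) = 7; EF_Marketing push = 7+12 = 19
ES_Ticketing = max(EF_Permits=14, EF_Catering order=7) = 14; EF_Ticketing = 14+13 = 27
ES_Staff briefing = max(EF_Catering order=7, EF_AV setup=5) = 7; EF_Staff briefing = 7+4 = 11
ES_Rehearsal = 5; EF_Rehearsal = 5+5 = 10
ES_Signage = max(EF_Stage build=28, EF_Marketing push=19, EF_Ticketing=27, EF_Staff briefing=11, EF_Rehearsal=10) = 28; EF_Signage = 28+10 = 38
Expected project duration μ = 38 days. Critical path: Permits → Stage build → Signage.

Backward pass:
LF_Signage = 38; LS_Signage = 38−10 = 28
LF_Rehearsal = LS_Signage = 28; LS_Rehearsal = 28−5 = 23
LF_Staff briefing = LS_Signage = 28; LS_Staff briefing = 28−4 = 24
LF_Ticketing = LS_Signage = 28; LS_Ticketing = 28−13 = 15
LF_Marketing push = LS_Signage = 28; LS_Marketing push = 28−12 = 16
LF_Stage build = LS_Signage = 28; LS_Stage build = 28−14 = 14
LF_AV setup = min(LS_Marketing push=16, LS_Staff briefing=24, LS_Rehearsal=23) = 16; LS_AV setup = 16−5 = 11
LF_Catering order = min(LS_Stage build=14, LS_Marketing push=16, LS_Ticketing=15, LS_Staff briefing=24) = 14; LS_Catering order = 14−7 = 7
LF_Permits = min(LS_Stage build=14, LS_Ticketing=15) = 14; LS_Permits = 14−14 = 0
Slack_AV setup = LS_AV setup − ES_AV setup = 11 − 0 = 11

11 days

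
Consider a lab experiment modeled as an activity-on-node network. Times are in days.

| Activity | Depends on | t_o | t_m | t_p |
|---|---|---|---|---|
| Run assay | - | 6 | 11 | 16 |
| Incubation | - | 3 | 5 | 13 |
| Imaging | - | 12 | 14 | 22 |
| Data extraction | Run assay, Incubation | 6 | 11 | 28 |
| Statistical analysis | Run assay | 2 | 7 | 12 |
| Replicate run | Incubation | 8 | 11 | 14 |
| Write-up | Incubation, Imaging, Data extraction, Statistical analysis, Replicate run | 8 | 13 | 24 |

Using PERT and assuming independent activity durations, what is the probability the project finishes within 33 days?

te_Run assay = (6 + 4·11 + 16)/6 = 66/6 = 11; σ²_Run assay = ((16−6)/6)² = 2.778
te_Incubation = (3 + 4·5 + 13)/6 = 36/6 = 6; σ²_Incubation = ((13−3)/6)² = 2.778
te_Imaging = (12 + 4·14 + 22)/6 = 90/6 = 15; σ²_Imaging = ((22−12)/6)² = 2.778
te_Data extraction = (6 + 4·11 + 28)/6 = 78/6 = 13; σ²_Data extraction = ((28−6)/6)² = 13.444
te_Statistical analysis = (2 + 4·7 + 12)/6 = 42/6 = 7; σ²_Statistical analysis = ((12−2)/6)² = 2.778
te_Replicate run = (8 + 4·11 + 14)/6 = 66/6 = 11; σ²_Replicate run = ((14−8)/6)² = 1.000
te_Write-up = (8 + 4·13 + 24)/6 = 84/6 = 14; σ²_Write-up = ((24−8)/6)² = 7.111

Forward pass:
ES_Run assay = 0; EF_Run assay = 11
ES_Incubation = 0; EF_Incubation = 6
ES_Imaging = 0; EF_Imaging = 15
ES_Data extraction = max(EF_Run assay=11, EF_Incubation=6) = 11; EF_Data extraction = 11+13 = 24
ES_Statistical analysis = 11; EF_Statistical analysis = 11+7 = 18
ES_Replicate run = 6; EF_Replicate run = 6+11 = 17
ES_Write-up = max(EF_Incubation=6, EF_Imaging=15, EF_Data extraction=24, EF_Statistical analysis=18, EF_Replicate run=17) = 24; EF_Write-up = 24+14 = 38
Expected project duration μ = 38 days. Critical path: Run assay → Data extraction → Write-up.

Variance along critical path = 2.778 + 13.444 + 7.111 = 23.333; σ = √23.333 = 4.830 days.
Z = (33 − 38) / 4.830 = -1.035
P(T ≤ 33) = Φ(-1.035) ≈ 0.150

0.150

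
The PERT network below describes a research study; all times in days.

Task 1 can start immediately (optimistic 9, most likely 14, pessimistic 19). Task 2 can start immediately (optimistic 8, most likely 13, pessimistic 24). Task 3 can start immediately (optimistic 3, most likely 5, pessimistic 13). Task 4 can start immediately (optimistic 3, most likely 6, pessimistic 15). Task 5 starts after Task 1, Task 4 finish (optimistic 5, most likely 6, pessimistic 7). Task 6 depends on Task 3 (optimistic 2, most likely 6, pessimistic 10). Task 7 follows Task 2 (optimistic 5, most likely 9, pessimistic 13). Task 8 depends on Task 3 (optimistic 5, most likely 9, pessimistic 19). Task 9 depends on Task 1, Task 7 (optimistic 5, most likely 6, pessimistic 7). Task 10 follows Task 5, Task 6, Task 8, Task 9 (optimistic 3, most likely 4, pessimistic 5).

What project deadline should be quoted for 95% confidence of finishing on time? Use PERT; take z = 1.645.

te_Task 1 = (9 + 4·14 + 19)/6 = 84/6 = 14; σ²_Task 1 = ((19−9)/6)² = 2.778
te_Task 2 = (8 + 4·13 + 24)/6 = 84/6 = 14; σ²_Task 2 = ((24−8)/6)² = 7.111
te_Task 3 = (3 + 4·5 + 13)/6 = 36/6 = 6; σ²_Task 3 = ((13−3)/6)² = 2.778
te_Task 4 = (3 + 4·6 + 15)/6 = 42/6 = 7; σ²_Task 4 = ((15−3)/6)² = 4.000
te_Task 5 = (5 + 4·6 + 7)/6 = 36/6 = 6; σ²_Task 5 = ((7−5)/6)² = 0.111
te_Task 6 = (2 + 4·6 + 10)/6 = 36/6 = 6; σ²_Task 6 = ((10−2)/6)² = 1.778
te_Task 7 = (5 + 4·9 + 13)/6 = 54/6 = 9; σ²_Task 7 = ((13−5)/6)² = 1.778
te_Task 8 = (5 + 4·9 + 19)/6 = 60/6 = 10; σ²_Task 8 = ((19−5)/6)² = 5.444
te_Task 9 = (5 + 4·6 + 7)/6 = 36/6 = 6; σ²_Task 9 = ((7−5)/6)² = 0.111
te_Task 10 = (3 + 4·4 + 5)/6 = 24/6 = 4; σ²_Task 10 = ((5−3)/6)² = 0.111

Forward pass:
ES_Task 1 = 0; EF_Task 1 = 14
ES_Task 2 = 0; EF_Task 2 = 14
ES_Task 3 = 0; EF_Task 3 = 6
ES_Task 4 = 0; EF_Task 4 = 7
ES_Task 5 = max(EF_Task 1=14, EF_Task 4=7) = 14; EF_Task 5 = 14+6 = 20
ES_Task 6 = 6; EF_Task 6 = 6+6 = 12
ES_Task 7 = 14; EF_Task 7 = 14+9 = 23
ES_Task 8 = 6; EF_Task 8 = 6+10 = 16
ES_Task 9 = max(EF_Task 1=14, EF_Task 7=23) = 23; EF_Task 9 = 23+6 = 29
ES_Task 10 = max(EF_Task 5=20, EF_Task 6=12, EF_Task 8=16, EF_Task 9=29) = 29; EF_Task 10 = 29+4 = 33
Expected project duration μ = 33 days. Critical path: Task 2 → Task 7 → Task 9 → Task 10.

Variance along critical path = 7.111 + 1.778 + 0.111 + 0.111 = 9.111; σ = 3.018 days.
D = μ + z·σ = 33 + 1.645·3.018 = 38.0 days

38.0 days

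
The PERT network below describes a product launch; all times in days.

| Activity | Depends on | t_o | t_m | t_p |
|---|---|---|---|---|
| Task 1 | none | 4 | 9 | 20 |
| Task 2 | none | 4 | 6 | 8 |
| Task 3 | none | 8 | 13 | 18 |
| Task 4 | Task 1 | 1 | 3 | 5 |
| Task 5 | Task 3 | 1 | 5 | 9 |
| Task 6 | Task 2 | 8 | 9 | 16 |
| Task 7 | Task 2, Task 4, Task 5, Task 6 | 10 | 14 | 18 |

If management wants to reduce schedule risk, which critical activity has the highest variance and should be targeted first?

te_Task 1 = (4 + 4·9 + 20)/6 = 60/6 = 10; σ²_Task 1 = ((20−4)/6)² = 7.111
te_Task 2 = (4 + 4·6 + 8)/6 = 36/6 = 6; σ²_Task 2 = ((8−4)/6)² = 0.444
te_Task 3 = (8 + 4·13 + 18)/6 = 78/6 = 13; σ²_Task 3 = ((18−8)/6)² = 2.778
te_Task 4 = (1 + 4·3 + 5)/6 = 18/6 = 3; σ²_Task 4 = ((5−1)/6)² = 0.444
te_Task 5 = (1 + 4·5 + 9)/6 = 30/6 = 5; σ²_Task 5 = ((9−1)/6)² = 1.778
te_Task 6 = (8 + 4·9 + 16)/6 = 60/6 = 10; σ²_Task 6 = ((16−8)/6)² = 1.778
te_Task 7 = (10 + 4·14 + 18)/6 = 84/6 = 14; σ²_Task 7 = ((18−10)/6)² = 1.778

Forward pass:
ES_Task 1 = 0; EF_Task 1 = 10
ES_Task 2 = 0; EF_Task 2 = 6
ES_Task 3 = 0; EF_Task 3 = 13
ES_Task 4 = 10; EF_Task 4 = 10+3 = 13
ES_Task 5 = 13; EF_Task 5 = 13+5 = 18
ES_Task 6 = 6; EF_Task 6 = 6+10 = 16
ES_Task 7 = max(EF_Task 2=6, EF_Task 4=13, EF_Task 5=18, EF_Task 6=16) = 18; EF_Task 7 = 18+14 = 32
Expected project duration μ = 32 days. Critical path: Task 3 → Task 5 → Task 7.

Variances on critical path: σ²_Task 3=2.778, σ²_Task 5=1.778, σ²_Task 7=1.778.
Largest is σ²_Task 3 = 2.778.

Task 3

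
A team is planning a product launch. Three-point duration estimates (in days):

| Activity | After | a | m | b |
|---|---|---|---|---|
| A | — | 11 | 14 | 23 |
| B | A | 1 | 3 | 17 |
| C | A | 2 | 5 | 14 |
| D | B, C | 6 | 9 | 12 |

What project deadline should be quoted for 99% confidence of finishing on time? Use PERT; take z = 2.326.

te_A = (11 + 4·14 + 23)/6 = 90/6 = 15; σ²_A = ((23−11)/6)² = 4.000
te_B = (1 + 4·3 + 17)/6 = 30/6 = 5; σ²_B = ((17−1)/6)² = 7.111
te_C = (2 + 4·5 + 14)/6 = 36/6 = 6; σ²_C = ((14−2)/6)² = 4.000
te_D = (6 + 4·9 + 12)/6 = 54/6 = 9; σ²_D = ((12−6)/6)² = 1.000

Forward pass:
ES_A = 0; EF_A = 15
ES_B = 15; EF_B = 15+5 = 20
ES_C = 15; EF_C = 15+6 = 21
ES_D = max(EF_B=20, EF_C=21) = 21; EF_D = 21+9 = 30
Expected project duration μ = 30 days. Critical path: A → C → D.

Variance along critical path = 4.000 + 4.000 + 1.000 = 9.000; σ = 3.000 days.
D = μ + z·σ = 30 + 2.326·3.000 = 37.0 days

37.0 days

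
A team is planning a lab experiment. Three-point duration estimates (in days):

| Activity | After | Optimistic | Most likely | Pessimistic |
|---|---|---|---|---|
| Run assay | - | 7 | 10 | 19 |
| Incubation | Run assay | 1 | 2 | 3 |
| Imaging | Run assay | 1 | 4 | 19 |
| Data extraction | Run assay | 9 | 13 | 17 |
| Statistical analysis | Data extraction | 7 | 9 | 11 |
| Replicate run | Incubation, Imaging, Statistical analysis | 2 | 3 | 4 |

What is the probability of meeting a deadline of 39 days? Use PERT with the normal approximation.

0.883

te_Run assay = (7 + 4·10 + 19)/6 = 66/6 = 11; σ²_Run assay = ((19−7)/6)² = 4.000
te_Incubation = (1 + 4·2 + 3)/6 = 12/6 = 2; σ²_Incubation = ((3−1)/6)² = 0.111
te_Imaging = (1 + 4·4 + 19)/6 = 36/6 = 6; σ²_Imaging = ((19−1)/6)² = 9.000
te_Data extraction = (9 + 4·13 + 17)/6 = 78/6 = 13; σ²_Data extraction = ((17−9)/6)² = 1.778
te_Statistical analysis = (7 + 4·9 + 11)/6 = 54/6 = 9; σ²_Statistical analysis = ((11−7)/6)² = 0.444
te_Replicate run = (2 + 4·3 + 4)/6 = 18/6 = 3; σ²_Replicate run = ((4−2)/6)² = 0.111

Forward pass:
ES_Run assay = 0; EF_Run assay = 11
ES_Incubation = 11; EF_Incubation = 11+2 = 13
ES_Imaging = 11; EF_Imaging = 11+6 = 17
ES_Data extraction = 11; EF_Data extraction = 11+13 = 24
ES_Statistical analysis = 24; EF_Statistical analysis = 24+9 = 33
ES_Replicate run = max(EF_Incubation=13, EF_Imaging=17, EF_Statistical analysis=33) = 33; EF_Replicate run = 33+3 = 36
Expected project duration μ = 36 days. Critical path: Run assay → Data extraction → Statistical analysis → Replicate run.

Variance along critical path = 4.000 + 1.778 + 0.444 + 0.111 = 6.333; σ = √6.333 = 2.517 days.
Z = (39 − 36) / 2.517 = 1.192
P(T ≤ 39) = Φ(1.192) ≈ 0.883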